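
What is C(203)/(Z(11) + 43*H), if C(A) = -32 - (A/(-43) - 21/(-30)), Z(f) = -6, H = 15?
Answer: -12031/274770 ≈ -0.043786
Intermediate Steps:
C(A) = -327/10 + A/43 (C(A) = -32 - (A*(-1/43) - 21*(-1/30)) = -32 - (-A/43 + 7/10) = -32 - (7/10 - A/43) = -32 + (-7/10 + A/43) = -327/10 + A/43)
C(203)/(Z(11) + 43*H) = (-327/10 + (1/43)*203)/(-6 + 43*15) = (-327/10 + 203/43)/(-6 + 645) = -12031/430/639 = -12031/430*1/639 = -12031/274770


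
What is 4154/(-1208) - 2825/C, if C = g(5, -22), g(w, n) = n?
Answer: 830303/6644 ≈ 124.97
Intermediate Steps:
C = -22
4154/(-1208) - 2825/C = 4154/(-1208) - 2825/(-22) = 4154*(-1/1208) - 2825*(-1/22) = -2077/604 + 2825/22 = 830303/6644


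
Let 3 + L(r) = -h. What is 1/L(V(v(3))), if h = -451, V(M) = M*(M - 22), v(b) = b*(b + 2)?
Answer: 1/448 ≈ 0.0022321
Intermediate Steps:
v(b) = b*(2 + b)
V(M) = M*(-22 + M)
L(r) = 448 (L(r) = -3 - 1*(-451) = -3 + 451 = 448)
1/L(V(v(3))) = 1/448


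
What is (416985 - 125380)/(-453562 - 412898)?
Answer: -58321/173292 ≈ -0.33655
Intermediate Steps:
(416985 - 125380)/(-453562 - 412898) = 291605/(-866460) = 291605*(-1/866460) = -58321/173292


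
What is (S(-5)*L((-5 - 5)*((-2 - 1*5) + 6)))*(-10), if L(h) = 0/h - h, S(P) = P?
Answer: -500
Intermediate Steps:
L(h) = -h (L(h) = 0 - h = -h)
(S(-5)*L((-5 - 5)*((-2 - 1*5) + 6)))*(-10) = -(-5)*(-5 - 5)*((-2 - 1*5) + 6)*(-10) = -(-5)*(-10*((-2 - 5) + 6))*(-10) = -(-5)*(-10*(-7 + 6))*(-10) = -(-5)*(-10*(-1))*(-10) = -(-5)*10*(-10) = -5*(-10)*(-10) = 50*(-10) = -500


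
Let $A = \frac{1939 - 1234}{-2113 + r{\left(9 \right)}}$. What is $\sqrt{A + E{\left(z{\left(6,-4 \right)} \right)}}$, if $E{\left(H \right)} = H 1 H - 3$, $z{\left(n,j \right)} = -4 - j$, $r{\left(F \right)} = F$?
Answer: $\frac{i \sqrt{3690942}}{1052} \approx 1.8262 i$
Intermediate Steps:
$A = - \frac{705}{2104}$ ($A = \frac{1939 - 1234}{-2113 + 9} = \frac{705}{-2104} = 705 \left(- \frac{1}{2104}\right) = - \frac{705}{2104} \approx -0.33508$)
$E{\left(H \right)} = -3 + H^{2}$ ($E{\left(H \right)} = H H - 3 = H^{2} - 3 = -3 + H^{2}$)
$\sqrt{A + E{\left(z{\left(6,-4 \right)} \right)}} = \sqrt{- \frac{705}{2104} - \left(3 - \left(-4 - -4\right)^{2}\right)} = \sqrt{- \frac{705}{2104} - \left(3 - \left(-4 + 4\right)^{2}\right)} = \sqrt{- \frac{705}{2104} - \left(3 - 0^{2}\right)} = \sqrt{- \frac{705}{2104} + \left(-3 + 0\right)} = \sqrt{- \frac{705}{2104} - 3} = \sqrt{- \frac{7017}{2104}} = \frac{i \sqrt{3690942}}{1052}$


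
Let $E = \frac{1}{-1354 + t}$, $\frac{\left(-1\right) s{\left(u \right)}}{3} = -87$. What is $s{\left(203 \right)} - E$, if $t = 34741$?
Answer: $\frac{8714006}{33387} \approx 261.0$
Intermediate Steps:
$s{\left(u \right)} = 261$ ($s{\left(u \right)} = \left(-3\right) \left(-87\right) = 261$)
$E = \frac{1}{33387}$ ($E = \frac{1}{-1354 + 34741} = \frac{1}{33387} \approx 2.9952 \cdot 10^{-5}$)
$s{\left(203 \right)} - E = 261 - \frac{1}{33387} = \frac{8714006}{33387}$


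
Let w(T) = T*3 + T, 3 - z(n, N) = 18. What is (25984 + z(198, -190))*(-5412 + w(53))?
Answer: -135038800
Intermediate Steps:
z(n, N) = -15 (z(n, N) = 3 - 1*18 = 3 - 18 = -15)
w(T) = 4*T (w(T) = 3*T + T = 4*T)
(25984 + z(198, -190))*(-5412 + w(53)) = (25984 - 15)*(-5412 + 4*53) = 25969*(-5412 + 212) = 25969*(-5200) = -135038800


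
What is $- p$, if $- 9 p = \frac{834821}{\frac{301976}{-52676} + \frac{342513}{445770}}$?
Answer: $- \frac{13962072341230}{747241197} \approx -18685.0$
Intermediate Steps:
$p = \frac{13962072341230}{747241197}$ ($p = - \frac{834821 \frac{1}{\frac{301976}{-52676} + \frac{342513}{445770}}}{9} = - \frac{834821 \frac{1}{301976 \left(- \frac{1}{52676}\right) + 342513 \cdot \frac{1}{445770}}}{9} = - \frac{834821 \frac{1}{- \frac{75494}{13169} + \frac{38057}{49530}}}{9} = - \frac{834821 \frac{1}{- \frac{249080399}{50173890}}}{9} = - \frac{834821 \left(- \frac{50173890}{249080399}\right)}{9} = \left(- \frac{1}{9}\right) \left(- \frac{41886217023690}{249080399}\right) = \frac{13962072341230}{747241197} \approx 18685.0$)
$- p = \left(-1\right) \frac{13962072341230}{747241197} = - \frac{13962072341230}{747241197}$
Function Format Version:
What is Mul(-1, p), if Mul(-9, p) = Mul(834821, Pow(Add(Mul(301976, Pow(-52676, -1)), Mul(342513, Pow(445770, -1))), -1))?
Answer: Rational(-13962072341230, 747241197) ≈ -18685.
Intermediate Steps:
p = Rational(13962072341230, 747241197) (p = Mul(Rational(-1, 9), Mul(834821, Pow(Add(Mul(301976, Pow(-52676, -1)), Mul(342513, Pow(445770, -1))), -1))) = Mul(Rational(-1, 9), Mul(834821, Pow(Add(Mul(301976, Rational(-1, 52676)), Mul(342513, Rational(1, 445770))), -1))) = Mul(Rational(-1, 9), Mul(834821, Pow(Add(Rational(-75494, 13169), Rational(38057, 49530)), -1))) = Mul(Rational(-1, 9), Mul(834821, Pow(Rational(-249080399, 50173890), -1))) = Mul(Rational(-1, 9), Mul(834821, Rational(-50173890, 249080399))) = Mul(Rational(-1, 9), Rational(-41886217023690, 249080399)) = Rational(13962072341230, 747241197) ≈ 18685.)
Mul(-1, p) = Mul(-1, Rational(13962072341230, 747241197)) = Rational(-13962072341230, 747241197)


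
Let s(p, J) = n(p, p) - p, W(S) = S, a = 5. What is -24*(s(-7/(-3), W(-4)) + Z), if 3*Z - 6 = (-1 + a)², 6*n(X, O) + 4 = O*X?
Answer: -1132/9 ≈ -125.78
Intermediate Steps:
n(X, O) = -⅔ + O*X/6 (n(X, O) = -⅔ + (O*X)/6 = -⅔ + O*X/6)
Z = 22/3 (Z = 2 + (-1 + 5)²/3 = 2 + (⅓)*4² = 2 + (⅓)*16 = 2 + 16/3 = 22/3 ≈ 7.3333)
s(p, J) = -⅔ - p + p²/6 (s(p, J) = (-⅔ + p*p/6) - p = (-⅔ + p²/6) - p = -⅔ - p + p²/6)
-24*(s(-7/(-3), W(-4)) + Z) = -24*((-⅔ - (-7)/(-3) + (-7/(-3))²/6) + 22/3) = -24*((-⅔ - (-7)*(-1)/3 + (-7*(-⅓))²/6) + 22/3) = -24*((-⅔ - 1*7/3 + (7/3)²/6) + 22/3) = -24*((-⅔ - 7/3 + (⅙)*(49/9)) + 22/3) = -24*((-⅔ - 7/3 + 49/54) + 22/3) = -24*(-113/54 + 22/3) = -24*283/54 = -1132/9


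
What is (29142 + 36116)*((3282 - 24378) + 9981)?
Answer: -725342670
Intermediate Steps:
(29142 + 36116)*((3282 - 24378) + 9981) = 65258*(-21096 + 9981) = 65258*(-11115) = -725342670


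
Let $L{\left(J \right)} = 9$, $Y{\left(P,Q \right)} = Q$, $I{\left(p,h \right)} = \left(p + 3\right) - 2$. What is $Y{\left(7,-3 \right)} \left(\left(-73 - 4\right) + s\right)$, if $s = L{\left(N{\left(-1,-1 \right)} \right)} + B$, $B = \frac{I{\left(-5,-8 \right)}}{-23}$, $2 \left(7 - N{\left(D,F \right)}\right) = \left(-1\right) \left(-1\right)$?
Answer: $\frac{4680}{23} \approx 203.48$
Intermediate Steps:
$I{\left(p,h \right)} = 1 + p$ ($I{\left(p,h \right)} = \left(3 + p\right) - 2 = 1 + p$)
$N{\left(D,F \right)} = \frac{13}{2}$ ($N{\left(D,F \right)} = 7 - \frac{\left(-1\right) \left(-1\right)}{2} = 7 - \frac{1}{2} = \frac{13}{2}$)
$B = \frac{4}{23}$ ($B = \frac{1 - 5}{-23} = \left(-4\right) \left(- \frac{1}{23}\right) = \frac{4}{23} \approx 0.17391$)
$s = \frac{211}{23}$ ($s = 9 + \frac{4}{23} = \frac{211}{23} \approx 9.1739$)
$Y{\left(7,-3 \right)} \left(\left(-73 - 4\right) + s\right) = - 3 \left(\left(-73 - 4\right) + \frac{211}{23}\right) = - 3 \left(-77 + \frac{211}{23}\right) = \left(-3\right) \left(- \frac{1560}{23}\right) = \frac{4680}{23}$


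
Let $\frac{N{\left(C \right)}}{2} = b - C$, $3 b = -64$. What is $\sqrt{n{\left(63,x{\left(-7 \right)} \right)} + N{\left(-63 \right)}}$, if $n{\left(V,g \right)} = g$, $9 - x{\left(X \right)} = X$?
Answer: $\frac{\sqrt{894}}{3} \approx 9.9666$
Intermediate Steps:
$b = - \frac{64}{3}$ ($b = \frac{1}{3} \left(-64\right) = - \frac{64}{3} \approx -21.333$)
$x{\left(X \right)} = 9 - X$
$N{\left(C \right)} = - \frac{128}{3} - 2 C$ ($N{\left(C \right)} = 2 \left(- \frac{64}{3} - C\right) = - \frac{128}{3} - 2 C$)
$\sqrt{n{\left(63,x{\left(-7 \right)} \right)} + N{\left(-63 \right)}} = \sqrt{\left(9 - -7\right) - - \frac{250}{3}} = \sqrt{\left(9 + 7\right) + \left(- \frac{128}{3} + 126\right)} = \sqrt{16 + \frac{250}{3}} = \sqrt{\frac{298}{3}} = \frac{\sqrt{894}}{3}$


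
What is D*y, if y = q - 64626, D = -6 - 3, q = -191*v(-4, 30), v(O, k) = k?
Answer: 633204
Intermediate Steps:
q = -5730 (q = -191*30 = -5730)
D = -9
y = -70356 (y = -5730 - 64626 = -70356)
D*y = -9*(-70356) = 633204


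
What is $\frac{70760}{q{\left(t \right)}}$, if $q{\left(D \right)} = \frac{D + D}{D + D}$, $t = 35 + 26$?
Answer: $70760$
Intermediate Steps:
$t = 61$
$q{\left(D \right)} = 1$ ($q{\left(D \right)} = \frac{2 D}{2 D} = 2 D \frac{1}{2 D} = 1$)
$\frac{70760}{q{\left(t \right)}} = \frac{70760}{1} = 70760 \cdot 1 = 70760$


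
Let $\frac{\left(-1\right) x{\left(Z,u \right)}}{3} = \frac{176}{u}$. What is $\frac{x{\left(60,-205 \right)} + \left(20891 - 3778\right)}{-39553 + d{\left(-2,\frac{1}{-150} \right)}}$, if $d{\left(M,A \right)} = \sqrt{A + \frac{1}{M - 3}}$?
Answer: $- \frac{4163380026870}{9621304826621} - \frac{3508693 i \sqrt{186}}{9621304826621} \approx -0.43272 - 4.9736 \cdot 10^{-6} i$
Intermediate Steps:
$x{\left(Z,u \right)} = - \frac{528}{u}$ ($x{\left(Z,u \right)} = - 3 \frac{176}{u} = - \frac{528}{u}$)
$d{\left(M,A \right)} = \sqrt{A + \frac{1}{-3 + M}}$ ($d{\left(M,A \right)} = \sqrt{A + \frac{1}{M - 3}} = \sqrt{A + \frac{1}{-3 + M}}$)
$\frac{x{\left(60,-205 \right)} + \left(20891 - 3778\right)}{-39553 + d{\left(-2,\frac{1}{-150} \right)}} = \frac{- \frac{528}{-205} + \left(20891 - 3778\right)}{-39553 + \sqrt{\frac{1 + \frac{-3 - 2}{-150}}{-3 - 2}}} = \frac{\left(-528\right) \left(- \frac{1}{205}\right) + \left(20891 - 3778\right)}{-39553 + \sqrt{\frac{1 - - \frac{1}{30}}{-5}}} = \frac{\frac{528}{205} + 17113}{-39553 + \sqrt{- \frac{1 + \frac{1}{30}}{5}}} = \frac{3508693}{205 \left(-39553 + \sqrt{\left(- \frac{1}{5}\right) \frac{31}{30}}\right)} = \frac{3508693}{205 \left(-39553 + \sqrt{- \frac{31}{150}}\right)} = \frac{3508693}{205 \left(-39553 + \frac{i \sqrt{186}}{30}\right)}$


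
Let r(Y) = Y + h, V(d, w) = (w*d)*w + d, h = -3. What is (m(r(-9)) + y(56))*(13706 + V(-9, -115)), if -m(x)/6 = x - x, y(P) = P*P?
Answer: -330308608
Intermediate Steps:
V(d, w) = d + d*w² (V(d, w) = (d*w)*w + d = d*w² + d = d + d*w²)
y(P) = P²
r(Y) = -3 + Y (r(Y) = Y - 3 = -3 + Y)
m(x) = 0 (m(x) = -6*(x - x) = -6*0 = 0)
(m(r(-9)) + y(56))*(13706 + V(-9, -115)) = (0 + 56²)*(13706 - 9*(1 + (-115)²)) = (0 + 3136)*(13706 - 9*(1 + 13225)) = 3136*(13706 - 9*13226) = 3136*(13706 - 119034) = 3136*(-105328) = -330308608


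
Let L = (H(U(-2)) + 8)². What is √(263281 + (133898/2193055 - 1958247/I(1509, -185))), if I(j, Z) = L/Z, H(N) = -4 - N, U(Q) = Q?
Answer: √198660703740618470035/4386110 ≈ 3213.5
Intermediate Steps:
L = 36 (L = ((-4 - 1*(-2)) + 8)² = ((-4 + 2) + 8)² = (-2 + 8)² = 6² = 36)
I(j, Z) = 36/Z
√(263281 + (133898/2193055 - 1958247/I(1509, -185))) = √(263281 + (133898/2193055 - 1958247/(36/(-185)))) = √(263281 + (133898*(1/2193055) - 1958247/(36*(-1/185)))) = √(263281 + (133898/2193055 - 1958247/(-36/185))) = √(263281 + (133898/2193055 - 1958247*(-185/36))) = √(263281 + (133898/2193055 + 40252855/4)) = √(263281 + 88276725457617/8772220) = √(90586284311437/8772220) = √198660703740618470035/4386110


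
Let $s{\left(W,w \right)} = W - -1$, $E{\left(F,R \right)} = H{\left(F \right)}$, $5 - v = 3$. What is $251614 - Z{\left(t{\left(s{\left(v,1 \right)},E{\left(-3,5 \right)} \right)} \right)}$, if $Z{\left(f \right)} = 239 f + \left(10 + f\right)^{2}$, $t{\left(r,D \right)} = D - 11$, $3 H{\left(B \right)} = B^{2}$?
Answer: $253522$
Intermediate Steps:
$v = 2$ ($v = 5 - 3 = 2$)
$H{\left(B \right)} = \frac{B^{2}}{3}$
$E{\left(F,R \right)} = \frac{F^{2}}{3}$
$s{\left(W,w \right)} = 1 + W$ ($s{\left(W,w \right)} = W + 1 = 1 + W$)
$t{\left(r,D \right)} = -11 + D$
$Z{\left(f \right)} = \left(10 + f\right)^{2} + 239 f$
$251614 - Z{\left(t{\left(s{\left(v,1 \right)},E{\left(-3,5 \right)} \right)} \right)} = 251614 - \left(\left(10 - \left(11 - \frac{\left(-3\right)^{2}}{3}\right)\right)^{2} + 239 \left(-11 + \frac{\left(-3\right)^{2}}{3}\right)\right) = 251614 - \left(\left(10 + \left(-11 + \frac{1}{3} \cdot 9\right)\right)^{2} + 239 \left(-11 + \frac{1}{3} \cdot 9\right)\right) = 251614 - \left(\left(10 + \left(-11 + 3\right)\right)^{2} + 239 \left(-11 + 3\right)\right) = 251614 - \left(\left(10 - 8\right)^{2} + 239 \left(-8\right)\right) = 251614 - \left(2^{2} - 1912\right) = 251614 - \left(4 - 1912\right) = 251614 - -1908 = 251614 + 1908 = 253522$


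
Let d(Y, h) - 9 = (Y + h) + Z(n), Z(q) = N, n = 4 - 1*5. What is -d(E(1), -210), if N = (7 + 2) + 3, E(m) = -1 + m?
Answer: 189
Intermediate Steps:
n = -1 (n = 4 - 5 = -1)
N = 12 (N = 9 + 3 = 12)
Z(q) = 12
d(Y, h) = 21 + Y + h (d(Y, h) = 9 + ((Y + h) + 12) = 9 + (12 + Y + h) = 21 + Y + h)
-d(E(1), -210) = -(21 + (-1 + 1) - 210) = -(21 + 0 - 210) = -1*(-189) = 189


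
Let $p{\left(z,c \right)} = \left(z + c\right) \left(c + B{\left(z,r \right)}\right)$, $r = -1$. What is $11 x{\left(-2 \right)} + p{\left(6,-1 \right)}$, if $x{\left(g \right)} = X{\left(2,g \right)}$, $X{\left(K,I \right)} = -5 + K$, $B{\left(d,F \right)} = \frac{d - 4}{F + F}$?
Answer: $-43$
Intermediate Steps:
$B{\left(d,F \right)} = \frac{-4 + d}{2 F}$
$p{\left(z,c \right)} = \left(c + z\right) \left(2 + c - \frac{z}{2}\right)$ ($p{\left(z,c \right)} = \left(z + c\right) \left(c + \frac{-4 + z}{2 \left(-1\right)}\right) = \left(c + z\right) \left(c + \frac{1}{2} \left(-1\right) \left(-4 + z\right)\right) = \left(c + z\right) \left(c - \left(-2 + \frac{z}{2}\right)\right) = \left(c + z\right) \left(2 + c - \frac{z}{2}\right)$)
$x{\left(g \right)} = -3$ ($x{\left(g \right)} = -5 + 2 = -3$)
$11 x{\left(-2 \right)} + p{\left(6,-1 \right)} = 11 \left(-3\right) + \left(\left(-1\right)^{2} + 2 \left(-1\right) + 2 \cdot 6 - \frac{6^{2}}{2} + \frac{1}{2} \left(-1\right) 6\right) = -33 - 10 = -43$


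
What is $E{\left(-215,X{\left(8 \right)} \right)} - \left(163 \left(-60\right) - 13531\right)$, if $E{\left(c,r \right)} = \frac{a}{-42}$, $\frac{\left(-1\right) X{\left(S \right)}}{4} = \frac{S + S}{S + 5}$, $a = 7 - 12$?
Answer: $\frac{979067}{42} \approx 23311.0$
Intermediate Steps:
$a = -5$ ($a = 7 - 12 = -5$)
$X{\left(S \right)} = - \frac{8 S}{5 + S}$ ($X{\left(S \right)} = - 4 \frac{S + S}{S + 5} = - 4 \frac{2 S}{5 + S} = - \frac{8 S}{5 + S}$)
$E{\left(c,r \right)} = \frac{5}{42}$ ($E{\left(c,r \right)} = - \frac{5}{-42} = \left(-5\right) \left(- \frac{1}{42}\right) = \frac{5}{42}$)
$E{\left(-215,X{\left(8 \right)} \right)} - \left(163 \left(-60\right) - 13531\right) = \frac{5}{42} - \left(163 \left(-60\right) - 13531\right) = \frac{5}{42} - \left(-9780 - 13531\right) = \frac{5}{42} - -23311 = \frac{5}{42} + 23311 = \frac{979067}{42}$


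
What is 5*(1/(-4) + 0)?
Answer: -5/4 ≈ -1.2500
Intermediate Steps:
5*(1/(-4) + 0) = 5*(-1/4 + 0) = 5*(-1/4) = -5/4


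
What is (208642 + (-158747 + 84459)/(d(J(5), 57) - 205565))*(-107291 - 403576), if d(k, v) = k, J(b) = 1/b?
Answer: -326054213037531/3059 ≈ -1.0659e+11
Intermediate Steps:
(208642 + (-158747 + 84459)/(d(J(5), 57) - 205565))*(-107291 - 403576) = (208642 + (-158747 + 84459)/(1/5 - 205565))*(-107291 - 403576) = (208642 - 74288/(1/5 - 205565))*(-510867) = (208642 - 74288/(-1027824/5))*(-510867) = (208642 - 74288*(-5/1027824))*(-510867) = (208642 + 23215/64239)*(-510867) = (13402976653/64239)*(-510867) = -326054213037531/3059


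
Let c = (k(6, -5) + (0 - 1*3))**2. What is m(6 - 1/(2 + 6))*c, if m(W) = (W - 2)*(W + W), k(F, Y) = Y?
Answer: 2914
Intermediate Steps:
c = 64 (c = (-5 + (0 - 1*3))**2 = (-5 + (0 - 3))**2 = (-5 - 3)**2 = (-8)**2 = 64)
m(W) = 2*W*(-2 + W) (m(W) = (-2 + W)*(2*W) = 2*W*(-2 + W))
m(6 - 1/(2 + 6))*c = (2*(6 - 1/(2 + 6))*(-2 + (6 - 1/(2 + 6))))*64 = (2*(6 - 1/8)*(-2 + (6 - 1/8)))*64 = (2*(47/8)*(-2 + 47/8))*64 = (2*(47/8)*(31/8))*64 = (1457/32)*64 = 2914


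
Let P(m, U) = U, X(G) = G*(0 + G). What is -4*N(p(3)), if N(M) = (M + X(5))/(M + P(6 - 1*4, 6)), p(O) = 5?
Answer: -120/11 ≈ -10.909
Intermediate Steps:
X(G) = G**2 (X(G) = G*G = G**2)
N(M) = (25 + M)/(6 + M) (N(M) = (M + 5**2)/(M + 6) = (M + 25)/(6 + M) = (25 + M)/(6 + M))
-4*N(p(3)) = -4*(25 + 5)/(6 + 5) = -4*30/11 = -120/11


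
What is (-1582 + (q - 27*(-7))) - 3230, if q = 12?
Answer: -4611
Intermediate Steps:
(-1582 + (q - 27*(-7))) - 3230 = (-1582 + (12 - 27*(-7))) - 3230 = (-1582 + (12 + 189)) - 3230 = (-1582 + 201) - 3230 = -1381 - 3230 = -4611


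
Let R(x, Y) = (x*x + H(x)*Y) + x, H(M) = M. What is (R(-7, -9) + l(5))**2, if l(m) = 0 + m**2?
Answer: 16900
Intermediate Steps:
R(x, Y) = x + x**2 + Y*x (R(x, Y) = (x*x + x*Y) + x = (x**2 + Y*x) + x = x + x**2 + Y*x)
l(m) = m**2
(R(-7, -9) + l(5))**2 = (-7*(1 - 9 - 7) + 5**2)**2 = (-7*(-15) + 25)**2 = (105 + 25)**2 = 130**2 = 16900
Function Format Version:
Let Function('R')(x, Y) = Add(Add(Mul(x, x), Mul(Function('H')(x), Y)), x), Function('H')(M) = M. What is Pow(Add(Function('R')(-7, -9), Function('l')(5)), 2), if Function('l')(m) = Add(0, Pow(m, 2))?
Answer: 16900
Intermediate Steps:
Function('R')(x, Y) = Add(x, Pow(x, 2), Mul(Y, x)) (Function('R')(x, Y) = Add(Add(Mul(x, x), Mul(x, Y)), x) = Add(Add(Pow(x, 2), Mul(Y, x)), x) = Add(x, Pow(x, 2), Mul(Y, x)))
Function('l')(m) = Pow(m, 2)
Pow(Add(Function('R')(-7, -9), Function('l')(5)), 2) = Pow(Add(Mul(-7, Add(1, -9, -7)), Pow(5, 2)), 2) = Pow(Add(Mul(-7, -15), 25), 2) = Pow(Add(105, 25), 2) = Pow(130, 2) = 16900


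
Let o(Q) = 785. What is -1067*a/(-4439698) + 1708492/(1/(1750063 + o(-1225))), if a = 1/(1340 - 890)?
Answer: 5976230463827582746667/1997864100 ≈ 2.9913e+12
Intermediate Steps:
a = 1/450 ≈ 0.0022222
-1067*a/(-4439698) + 1708492/(1/(1750063 + o(-1225))) = -1067*1/450/(-4439698) + 1708492/(1/(1750063 + 785)) = -1067/450*(-1/4439698) + 1708492/(1/1750848) = 1067/1997864100 + 1708492/(1/1750848) = 1067/1997864100 + 1708492*1750848 = 1067/1997864100 + 2991309801216 = 5976230463827582746667/1997864100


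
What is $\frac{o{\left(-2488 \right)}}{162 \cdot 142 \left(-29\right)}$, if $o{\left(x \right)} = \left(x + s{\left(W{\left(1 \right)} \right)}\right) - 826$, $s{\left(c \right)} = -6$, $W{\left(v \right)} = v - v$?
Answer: $\frac{830}{166779} \approx 0.0049766$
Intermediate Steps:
$W{\left(v \right)} = 0$
$o{\left(x \right)} = -832 + x$ ($o{\left(x \right)} = \left(x - 6\right) - 826 = \left(-6 + x\right) - 826 = -832 + x$)
$\frac{o{\left(-2488 \right)}}{162 \cdot 142 \left(-29\right)} = \frac{-832 - 2488}{162 \cdot 142 \left(-29\right)} = - \frac{3320}{23004 \left(-29\right)} = - \frac{3320}{-667116} = \left(-3320\right) \left(- \frac{1}{667116}\right) = \frac{830}{166779}$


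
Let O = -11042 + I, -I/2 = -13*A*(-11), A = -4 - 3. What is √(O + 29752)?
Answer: 2*√5178 ≈ 143.92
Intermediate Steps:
A = -7
I = 2002 (I = -2*(-13*(-7))*(-11) = -182*(-11) = -2*(-1001) = 2002)
O = -9040 (O = -11042 + 2002 = -9040)
√(O + 29752) = √(-9040 + 29752) = √20712 = 2*√5178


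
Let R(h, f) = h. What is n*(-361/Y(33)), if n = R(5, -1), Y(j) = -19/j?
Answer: 3135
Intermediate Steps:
n = 5
n*(-361/Y(33)) = 5*(-361/((-19/33))) = 5*(-361/((-19*1/33))) = 5*(-361/(-19/33)) = 5*(-361*(-33/19)) = 5*627 = 3135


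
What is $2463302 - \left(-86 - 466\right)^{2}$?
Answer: $2158598$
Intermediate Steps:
$2463302 - \left(-86 - 466\right)^{2} = 2463302 - \left(-552\right)^{2} = 2463302 - 304704 = 2158598$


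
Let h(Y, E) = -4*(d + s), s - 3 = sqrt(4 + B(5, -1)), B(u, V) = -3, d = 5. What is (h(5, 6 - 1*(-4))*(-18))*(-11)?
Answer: -7128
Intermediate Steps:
s = 4 (s = 3 + sqrt(4 - 3) = 3 + sqrt(1) = 3 + 1 = 4)
h(Y, E) = -36 (h(Y, E) = -4*(5 + 4) = -4*9 = -36)
(h(5, 6 - 1*(-4))*(-18))*(-11) = -36*(-18)*(-11) = 648*(-11) = -7128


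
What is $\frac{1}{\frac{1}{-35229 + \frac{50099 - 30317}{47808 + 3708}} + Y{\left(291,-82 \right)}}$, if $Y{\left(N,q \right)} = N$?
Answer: $\frac{100824299}{29339868147} \approx 0.0034364$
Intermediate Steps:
$\frac{1}{\frac{1}{-35229 + \frac{50099 - 30317}{47808 + 3708}} + Y{\left(291,-82 \right)}} = \frac{1}{\frac{1}{-35229 + \frac{50099 - 30317}{47808 + 3708}} + 291} = \frac{1}{\frac{1}{-35229 + \frac{19782}{51516}} + 291} = \frac{1}{\frac{1}{-35229 + 19782 \cdot \frac{1}{51516}} + 291} = \frac{1}{\frac{1}{-35229 + \frac{1099}{2862}} + 291} = \frac{1}{\frac{1}{- \frac{100824299}{2862}} + 291} = \frac{1}{- \frac{2862}{100824299} + 291} = \frac{1}{\frac{29339868147}{100824299}} = \frac{100824299}{29339868147}$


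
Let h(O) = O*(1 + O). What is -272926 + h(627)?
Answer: 120830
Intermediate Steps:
-272926 + h(627) = -272926 + 627*(1 + 627) = -272926 + 627*628 = -272926 + 393756 = 120830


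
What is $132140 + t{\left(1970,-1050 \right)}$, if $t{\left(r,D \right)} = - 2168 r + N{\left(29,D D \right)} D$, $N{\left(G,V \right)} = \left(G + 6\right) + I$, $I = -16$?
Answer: $-4158770$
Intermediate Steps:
$N{\left(G,V \right)} = -10 + G$ ($N{\left(G,V \right)} = \left(G + 6\right) - 16 = \left(6 + G\right) - 16 = -10 + G$)
$t{\left(r,D \right)} = - 2168 r + 19 D$ ($t{\left(r,D \right)} = - 2168 r + \left(-10 + 29\right) D = - 2168 r + 19 D$)
$132140 + t{\left(1970,-1050 \right)} = 132140 + \left(\left(-2168\right) 1970 + 19 \left(-1050\right)\right) = 132140 - 4290910 = -4158770$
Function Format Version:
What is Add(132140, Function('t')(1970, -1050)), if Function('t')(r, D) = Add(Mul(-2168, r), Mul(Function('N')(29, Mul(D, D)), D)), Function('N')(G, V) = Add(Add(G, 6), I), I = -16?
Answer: -4158770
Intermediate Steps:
Function('N')(G, V) = Add(-10, G) (Function('N')(G, V) = Add(Add(G, 6), -16) = Add(Add(6, G), -16) = Add(-10, G))
Function('t')(r, D) = Add(Mul(-2168, r), Mul(19, D)) (Function('t')(r, D) = Add(Mul(-2168, r), Mul(Add(-10, 29), D)) = Add(Mul(-2168, r), Mul(19, D)))
Add(132140, Function('t')(1970, -1050)) = Add(132140, Add(Mul(-2168, 1970), Mul(19, -1050))) = Add(132140, Add(-4270960, -19950)) = Add(132140, -4290910) = -4158770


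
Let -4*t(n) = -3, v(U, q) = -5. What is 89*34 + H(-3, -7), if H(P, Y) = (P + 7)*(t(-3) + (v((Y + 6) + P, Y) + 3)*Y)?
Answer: 3085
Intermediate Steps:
t(n) = ¾ (t(n) = -¼*(-3) = ¾)
H(P, Y) = (7 + P)*(¾ - 2*Y) (H(P, Y) = (P + 7)*(¾ + (-5 + 3)*Y) = (7 + P)*(¾ - 2*Y))
89*34 + H(-3, -7) = 89*34 + (21/4 - 14*(-7) + (¾)*(-3) - 2*(-3)*(-7)) = 3026 + (21/4 + 98 - 9/4 - 42) = 3026 + 59 = 3085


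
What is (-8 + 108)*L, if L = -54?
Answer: -5400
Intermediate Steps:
(-8 + 108)*L = (-8 + 108)*(-54) = 100*(-54) = -5400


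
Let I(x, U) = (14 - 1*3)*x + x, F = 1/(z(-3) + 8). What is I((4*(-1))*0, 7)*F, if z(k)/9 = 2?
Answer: 0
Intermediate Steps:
z(k) = 18 (z(k) = 9*2 = 18)
F = 1/26 (F = 1/(18 + 8) = 1/26 ≈ 0.038462)
I(x, U) = 12*x (I(x, U) = (14 - 3)*x + x = 11*x + x = 12*x)
I((4*(-1))*0, 7)*F = (12*((4*(-1))*0))*(1/26) = (12*(-4*0))*(1/26) = (12*0)*(1/26) = 0*(1/26) = 0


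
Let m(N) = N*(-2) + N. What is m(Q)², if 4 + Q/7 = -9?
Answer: 8281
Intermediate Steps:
Q = -91 (Q = -28 + 7*(-9) = -28 - 63 = -91)
m(N) = -N (m(N) = -2*N + N = -N)
m(Q)² = (-1*(-91))² = 91² = 8281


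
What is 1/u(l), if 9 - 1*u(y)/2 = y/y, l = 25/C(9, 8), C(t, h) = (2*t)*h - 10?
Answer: 1/16 ≈ 0.062500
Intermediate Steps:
C(t, h) = -10 + 2*h*t (C(t, h) = 2*h*t - 10 = -10 + 2*h*t)
l = 25/134 (l = 25/(-10 + 2*8*9) = 25/(-10 + 144) = 25/134 ≈ 0.18657)
u(y) = 16 (u(y) = 18 - 2*y/y = 18 - 2*1 = 18 - 2 = 16)
1/u(l) = 1/16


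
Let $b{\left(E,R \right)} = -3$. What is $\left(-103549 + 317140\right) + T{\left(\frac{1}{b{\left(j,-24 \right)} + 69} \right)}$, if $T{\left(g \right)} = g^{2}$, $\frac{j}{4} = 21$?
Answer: $\frac{930402397}{4356} \approx 2.1359 \cdot 10^{5}$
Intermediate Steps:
$j = 84$ ($j = 4 \cdot 21 = 84$)
$\left(-103549 + 317140\right) + T{\left(\frac{1}{b{\left(j,-24 \right)} + 69} \right)} = \left(-103549 + 317140\right) + \left(\frac{1}{-3 + 69}\right)^{2} = 213591 + \left(\frac{1}{66}\right)^{2} = 213591 + \frac{1}{4356} = \frac{930402397}{4356}$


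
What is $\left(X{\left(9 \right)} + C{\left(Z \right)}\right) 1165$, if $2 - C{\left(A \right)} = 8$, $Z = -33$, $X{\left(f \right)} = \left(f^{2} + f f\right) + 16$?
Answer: $200380$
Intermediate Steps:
$X{\left(f \right)} = 16 + 2 f^{2}$ ($X{\left(f \right)} = \left(f^{2} + f^{2}\right) + 16 = 2 f^{2} + 16 = 16 + 2 f^{2}$)
$C{\left(A \right)} = -6$ ($C{\left(A \right)} = 2 - 8 = -6$)
$\left(X{\left(9 \right)} + C{\left(Z \right)}\right) 1165 = \left(\left(16 + 2 \cdot 9^{2}\right) - 6\right) 1165 = \left(\left(16 + 2 \cdot 81\right) - 6\right) 1165 = \left(\left(16 + 162\right) - 6\right) 1165 = \left(178 - 6\right) 1165 = 172 \cdot 1165 = 200380$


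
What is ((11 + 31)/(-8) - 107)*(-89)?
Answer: 39961/4 ≈ 9990.3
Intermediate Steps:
((11 + 31)/(-8) - 107)*(-89) = (42*(-⅛) - 107)*(-89) = (-21/4 - 107)*(-89) = -449/4*(-89) = 39961/4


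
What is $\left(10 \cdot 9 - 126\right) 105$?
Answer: $-3780$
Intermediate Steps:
$\left(10 \cdot 9 - 126\right) 105 = \left(90 - 126\right) 105 = \left(-36\right) 105 = -3780$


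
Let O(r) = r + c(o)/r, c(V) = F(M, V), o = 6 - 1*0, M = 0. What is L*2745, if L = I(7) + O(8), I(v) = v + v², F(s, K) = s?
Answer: 175680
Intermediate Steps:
o = 6 (o = 6 + 0 = 6)
c(V) = 0
O(r) = r (O(r) = r + 0/r = r + 0 = r)
L = 64 (L = 7*(1 + 7) + 8 = 7*8 + 8 = 56 + 8 = 64)
L*2745 = 64*2745 = 175680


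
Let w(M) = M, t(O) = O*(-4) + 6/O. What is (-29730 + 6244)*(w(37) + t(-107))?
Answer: -1168405014/107 ≈ -1.0920e+7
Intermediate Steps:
t(O) = -4*O + 6/O
(-29730 + 6244)*(w(37) + t(-107)) = (-29730 + 6244)*(37 + (-4*(-107) + 6/(-107))) = -23486*(37 + (428 + 6*(-1/107))) = -23486*(37 + (428 - 6/107)) = -23486*(37 + 45790/107) = -23486*49749/107 = -1168405014/107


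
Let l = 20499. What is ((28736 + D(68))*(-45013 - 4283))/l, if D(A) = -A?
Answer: -471072576/6833 ≈ -68941.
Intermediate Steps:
((28736 + D(68))*(-45013 - 4283))/l = ((28736 - 1*68)*(-45013 - 4283))/20499 = ((28736 - 68)*(-49296))*(1/20499) = (28668*(-49296))*(1/20499) = -1413217728*1/20499 = -471072576/6833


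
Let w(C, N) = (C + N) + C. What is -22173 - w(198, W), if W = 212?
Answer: -22781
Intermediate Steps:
w(C, N) = N + 2*C
-22173 - w(198, W) = -22173 - (212 + 2*198) = -22173 - (212 + 396) = -22173 - 1*608 = -22173 - 608 = -22781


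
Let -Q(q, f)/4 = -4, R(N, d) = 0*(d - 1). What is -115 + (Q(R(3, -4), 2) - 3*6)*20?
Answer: -155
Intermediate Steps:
R(N, d) = 0 (R(N, d) = 0*(-1 + d) = 0)
Q(q, f) = 16 (Q(q, f) = -4*(-4) = 16)
-115 + (Q(R(3, -4), 2) - 3*6)*20 = -115 + (16 - 3*6)*20 = -115 + (16 - 18)*20 = -115 - 2*20 = -115 - 40 = -155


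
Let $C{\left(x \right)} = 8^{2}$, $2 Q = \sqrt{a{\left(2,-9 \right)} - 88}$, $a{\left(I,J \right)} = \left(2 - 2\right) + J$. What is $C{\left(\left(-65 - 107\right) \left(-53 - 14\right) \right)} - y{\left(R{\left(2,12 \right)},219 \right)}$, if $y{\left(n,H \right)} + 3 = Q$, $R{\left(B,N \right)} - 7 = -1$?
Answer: $67 - \frac{i \sqrt{97}}{2} \approx 67.0 - 4.9244 i$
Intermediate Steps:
$R{\left(B,N \right)} = 6$ ($R{\left(B,N \right)} = 7 - 1 = 6$)
$a{\left(I,J \right)} = J$ ($a{\left(I,J \right)} = 0 + J = J$)
$Q = \frac{i \sqrt{97}}{2}$ ($Q = \frac{\sqrt{-9 - 88}}{2} = \frac{\sqrt{-97}}{2} = \frac{i \sqrt{97}}{2} \approx 4.9244 i$)
$y{\left(n,H \right)} = -3 + \frac{i \sqrt{97}}{2}$
$C{\left(x \right)} = 64$
$C{\left(\left(-65 - 107\right) \left(-53 - 14\right) \right)} - y{\left(R{\left(2,12 \right)},219 \right)} = 64 - \left(-3 + \frac{i \sqrt{97}}{2}\right) = 64 + \left(3 - \frac{i \sqrt{97}}{2}\right) = 67 - \frac{i \sqrt{97}}{2}$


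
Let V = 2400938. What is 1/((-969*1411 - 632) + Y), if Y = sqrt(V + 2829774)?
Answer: -1367891/1871120557169 - 2*sqrt(1307678)/1871120557169 ≈ -7.3228e-7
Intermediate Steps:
Y = 2*sqrt(1307678) (Y = sqrt(2400938 + 2829774) = sqrt(5230712) = 2*sqrt(1307678) ≈ 2287.1)
1/((-969*1411 - 632) + Y) = 1/((-969*1411 - 632) + 2*sqrt(1307678)) = 1/((-1367259 - 632) + 2*sqrt(1307678)) = 1/(-1367891 + 2*sqrt(1307678))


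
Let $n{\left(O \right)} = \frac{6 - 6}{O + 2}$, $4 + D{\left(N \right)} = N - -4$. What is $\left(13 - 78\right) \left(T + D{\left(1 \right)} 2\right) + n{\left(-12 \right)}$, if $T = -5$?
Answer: $195$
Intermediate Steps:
$D{\left(N \right)} = N$ ($D{\left(N \right)} = -4 + \left(N - -4\right) = -4 + \left(N + 4\right) = -4 + \left(4 + N\right) = N$)
$n{\left(O \right)} = 0$ ($n{\left(O \right)} = \frac{0}{2 + O} = 0$)
$\left(13 - 78\right) \left(T + D{\left(1 \right)} 2\right) + n{\left(-12 \right)} = \left(13 - 78\right) \left(-5 + 1 \cdot 2\right) + 0 = \left(13 - 78\right) \left(-5 + 2\right) + 0 = \left(-65\right) \left(-3\right) + 0 = 195 + 0 = 195$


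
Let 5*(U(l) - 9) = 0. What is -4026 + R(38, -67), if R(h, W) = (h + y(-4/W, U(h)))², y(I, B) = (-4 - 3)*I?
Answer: -11732390/4489 ≈ -2613.6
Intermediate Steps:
U(l) = 9 (U(l) = 9 + (⅕)*0 = 9 + 0 = 9)
y(I, B) = -7*I
R(h, W) = (h + 28/W)² (R(h, W) = (h - (-28)/W)² = (h + 28/W)²)
-4026 + R(38, -67) = -4026 + (28 - 67*38)²/(-67)² = -4026 + (28 - 2546)²/4489 = -4026 + (1/4489)*(-2518)² = -4026 + (1/4489)*6340324 = -4026 + 6340324/4489 = -11732390/4489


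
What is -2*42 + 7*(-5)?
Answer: -119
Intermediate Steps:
-2*42 + 7*(-5) = -84 - 35 = -119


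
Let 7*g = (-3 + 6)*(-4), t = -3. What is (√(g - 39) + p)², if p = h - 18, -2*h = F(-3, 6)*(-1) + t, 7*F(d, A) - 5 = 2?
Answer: (112 - I*√1995)²/49 ≈ 215.29 - 204.18*I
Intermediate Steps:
F(d, A) = 1 (F(d, A) = 5/7 + (⅐)*2 = 5/7 + 2/7 = 1)
g = -12/7 (g = ((-3 + 6)*(-4))/7 = (3*(-4))/7 = (⅐)*(-12) = -12/7 ≈ -1.7143)
h = 2 (h = -(1*(-1) - 3)/2 = -(-1 - 3)/2 = -½*(-4) = 2)
p = -16 (p = 2 - 18 = -16)
(√(g - 39) + p)² = (√(-12/7 - 39) - 16)² = (√(-285/7) - 16)² = (I*√1995/7 - 16)² = (-16 + I*√1995/7)²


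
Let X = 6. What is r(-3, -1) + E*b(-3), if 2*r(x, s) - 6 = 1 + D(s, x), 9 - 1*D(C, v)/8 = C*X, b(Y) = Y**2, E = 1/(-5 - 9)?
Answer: 440/7 ≈ 62.857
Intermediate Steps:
E = -1/14 (E = 1/(-14) = -1/14 ≈ -0.071429)
D(C, v) = 72 - 48*C (D(C, v) = 72 - 8*C*6 = 72 - 48*C)
r(x, s) = 79/2 - 24*s (r(x, s) = 3 + (1 + (72 - 48*s))/2 = 3 + (73 - 48*s)/2 = 3 + (73/2 - 24*s) = 79/2 - 24*s)
r(-3, -1) + E*b(-3) = (79/2 - 24*(-1)) - 1/14*(-3)**2 = (79/2 + 24) - 1/14*9 = 127/2 - 9/14 = 440/7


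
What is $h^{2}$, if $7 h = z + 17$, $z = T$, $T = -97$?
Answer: $\frac{6400}{49} \approx 130.61$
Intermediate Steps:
$z = -97$
$h = - \frac{80}{7}$ ($h = \frac{-97 + 17}{7} = \frac{1}{7} \left(-80\right) = - \frac{80}{7} \approx -11.429$)
$h^{2} = \left(- \frac{80}{7}\right)^{2} = \frac{6400}{49}$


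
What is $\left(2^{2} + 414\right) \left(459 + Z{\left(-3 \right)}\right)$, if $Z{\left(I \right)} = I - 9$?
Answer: $186846$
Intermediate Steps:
$Z{\left(I \right)} = -9 + I$ ($Z{\left(I \right)} = I - 9 = -9 + I$)
$\left(2^{2} + 414\right) \left(459 + Z{\left(-3 \right)}\right) = \left(2^{2} + 414\right) \left(459 - 12\right) = \left(4 + 414\right) \left(459 - 12\right) = 418 \cdot 447 = 186846$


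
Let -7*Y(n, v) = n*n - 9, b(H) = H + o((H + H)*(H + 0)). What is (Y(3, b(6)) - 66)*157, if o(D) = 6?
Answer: -10362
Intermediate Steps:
b(H) = 6 + H (b(H) = H + 6 = 6 + H)
Y(n, v) = 9/7 - n²/7 (Y(n, v) = -(n*n - 9)/7 = -(n² - 9)/7 = -(-9 + n²)/7 = 9/7 - n²/7)
(Y(3, b(6)) - 66)*157 = ((9/7 - ⅐*3²) - 66)*157 = ((9/7 - ⅐*9) - 66)*157 = ((9/7 - 9/7) - 66)*157 = (0 - 66)*157 = -66*157 = -10362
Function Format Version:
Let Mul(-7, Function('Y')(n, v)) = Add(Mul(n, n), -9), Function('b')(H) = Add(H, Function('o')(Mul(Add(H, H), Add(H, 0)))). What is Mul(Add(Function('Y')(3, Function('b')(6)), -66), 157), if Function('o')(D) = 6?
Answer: -10362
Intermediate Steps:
Function('b')(H) = Add(6, H) (Function('b')(H) = Add(H, 6) = Add(6, H))
Function('Y')(n, v) = Add(Rational(9, 7), Mul(Rational(-1, 7), Pow(n, 2))) (Function('Y')(n, v) = Mul(Rational(-1, 7), Add(Mul(n, n), -9)) = Mul(Rational(-1, 7), Add(Pow(n, 2), -9)) = Mul(Rational(-1, 7), Add(-9, Pow(n, 2))) = Add(Rational(9, 7), Mul(Rational(-1, 7), Pow(n, 2))))
Mul(Add(Function('Y')(3, Function('b')(6)), -66), 157) = Mul(Add(Add(Rational(9, 7), Mul(Rational(-1, 7), Pow(3, 2))), -66), 157) = Mul(Add(Add(Rational(9, 7), Mul(Rational(-1, 7), 9)), -66), 157) = Mul(Add(Add(Rational(9, 7), Rational(-9, 7)), -66), 157) = Mul(Add(0, -66), 157) = Mul(-66, 157) = -10362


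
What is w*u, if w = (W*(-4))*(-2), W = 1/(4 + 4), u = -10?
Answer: -10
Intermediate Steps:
W = ⅛ (W = 1/8 = ⅛ ≈ 0.12500)
w = 1 (w = ((⅛)*(-4))*(-2) = -½*(-2) = 1)
w*u = 1*(-10) = -10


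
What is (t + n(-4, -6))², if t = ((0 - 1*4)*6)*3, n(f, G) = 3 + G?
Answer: 5625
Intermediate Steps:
t = -72 (t = ((0 - 4)*6)*3 = -4*6*3 = -24*3 = -72)
(t + n(-4, -6))² = (-72 + (3 - 6))² = (-72 - 3)² = (-75)² = 5625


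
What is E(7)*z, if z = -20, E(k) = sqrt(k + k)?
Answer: -20*sqrt(14) ≈ -74.833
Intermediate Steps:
E(k) = sqrt(2)*sqrt(k) (E(k) = sqrt(2*k) = sqrt(2)*sqrt(k))
E(7)*z = (sqrt(2)*sqrt(7))*(-20) = sqrt(14)*(-20) = -20*sqrt(14)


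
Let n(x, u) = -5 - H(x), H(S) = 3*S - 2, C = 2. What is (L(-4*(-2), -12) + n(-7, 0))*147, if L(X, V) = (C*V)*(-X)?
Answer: 30870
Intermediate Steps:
H(S) = -2 + 3*S
n(x, u) = -3 - 3*x (n(x, u) = -5 - (-2 + 3*x) = -5 + (2 - 3*x) = -3 - 3*x)
L(X, V) = -2*V*X (L(X, V) = (2*V)*(-X) = -2*V*X)
(L(-4*(-2), -12) + n(-7, 0))*147 = (-2*(-12)*(-4*(-2)) + (-3 - 3*(-7)))*147 = (-2*(-12)*8 + (-3 + 21))*147 = (192 + 18)*147 = 210*147 = 30870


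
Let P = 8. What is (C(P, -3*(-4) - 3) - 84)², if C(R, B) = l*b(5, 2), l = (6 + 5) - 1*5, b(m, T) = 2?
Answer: 5184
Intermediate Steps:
l = 6 (l = 11 - 5 = 6)
C(R, B) = 12 (C(R, B) = 6*2 = 12)
(C(P, -3*(-4) - 3) - 84)² = (12 - 84)² = (-72)² = 5184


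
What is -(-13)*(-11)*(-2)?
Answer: 286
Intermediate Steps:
-(-13)*(-11)*(-2) = -13*11*(-2) = -143*(-2) = 286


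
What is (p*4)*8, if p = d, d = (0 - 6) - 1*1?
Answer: -224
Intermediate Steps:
d = -7 (d = -6 - 1 = -7)
p = -7
(p*4)*8 = -7*4*8 = -28*8 = -224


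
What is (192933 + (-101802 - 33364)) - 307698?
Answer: -249931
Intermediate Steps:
(192933 + (-101802 - 33364)) - 307698 = (192933 - 135166) - 307698 = 57767 - 307698 = -249931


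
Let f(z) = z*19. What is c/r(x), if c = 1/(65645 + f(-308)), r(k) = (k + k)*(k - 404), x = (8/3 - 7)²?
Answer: -27/23356062626 ≈ -1.1560e-9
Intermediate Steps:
f(z) = 19*z
x = 169/9 (x = (8*(⅓) - 7)² = (8/3 - 7)² = (-13/3)² = 169/9 ≈ 18.778)
r(k) = 2*k*(-404 + k) (r(k) = (2*k)*(-404 + k) = 2*k*(-404 + k))
c = 1/59793 (c = 1/(65645 + 19*(-308)) = 1/(65645 - 5852) = 1/59793 ≈ 1.6724e-5)
c/r(x) = 1/(59793*((2*(169/9)*(-404 + 169/9)))) = 1/(59793*((2*(169/9)*(-3467/9)))) = 1/(59793*(-1171846/81)) = (1/59793)*(-81/1171846) = -27/23356062626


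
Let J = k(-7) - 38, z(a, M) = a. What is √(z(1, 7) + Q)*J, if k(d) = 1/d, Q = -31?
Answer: -267*I*√30/7 ≈ -208.92*I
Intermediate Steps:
k(d) = 1/d
J = -267/7 (J = 1/(-7) - 38 = -⅐ - 38 = -267/7 ≈ -38.143)
√(z(1, 7) + Q)*J = √(1 - 31)*(-267/7) = √(-30)*(-267/7) = (I*√30)*(-267/7) = -267*I*√30/7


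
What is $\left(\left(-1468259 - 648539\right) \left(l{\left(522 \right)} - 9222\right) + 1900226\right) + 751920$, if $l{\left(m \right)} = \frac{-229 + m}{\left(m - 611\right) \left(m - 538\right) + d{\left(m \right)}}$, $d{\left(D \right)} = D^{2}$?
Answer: $\frac{2673857169151201}{136954} \approx 1.9524 \cdot 10^{10}$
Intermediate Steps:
$l{\left(m \right)} = \frac{-229 + m}{m^{2} + \left(-611 + m\right) \left(-538 + m\right)}$ ($l{\left(m \right)} = \frac{-229 + m}{\left(m - 611\right) \left(m - 538\right) + m^{2}} = \frac{-229 + m}{\left(-611 + m\right) \left(-538 + m\right) + m^{2}} = \frac{-229 + m}{m^{2} + \left(-611 + m\right) \left(-538 + m\right)}$)
$\left(\left(-1468259 - 648539\right) \left(l{\left(522 \right)} - 9222\right) + 1900226\right) + 751920 = \left(\left(-1468259 - 648539\right) \left(\frac{-229 + 522}{328718 - 599778 + 2 \cdot 522^{2}} - 9222\right) + 1900226\right) + 751920 = \left(- 2116798 \left(\frac{1}{328718 - 599778 + 2 \cdot 272484} \cdot 293 - 9222\right) + 1900226\right) + 751920 = \left(- 2116798 \left(\frac{1}{328718 - 599778 + 544968} \cdot 293 - 9222\right) + 1900226\right) + 751920 = \left(- 2116798 \left(\frac{1}{273908} \cdot 293 - 9222\right) + 1900226\right) + 751920 = \left(- 2116798 \left(\frac{293}{273908} - 9222\right) + 1900226\right) + 751920 = \left(\left(-2116798\right) \left(- \frac{2525979283}{273908}\right) + 1900226\right) + 751920 = \left(\frac{2673493947147917}{136954} + 1900226\right) + 751920 = \frac{2673754190699521}{136954} + 751920 = \frac{2673857169151201}{136954}$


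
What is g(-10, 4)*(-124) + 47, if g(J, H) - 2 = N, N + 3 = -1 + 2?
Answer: 47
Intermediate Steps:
N = -2 (N = -3 + (-1 + 2) = -3 + 1 = -2)
g(J, H) = 0 (g(J, H) = 2 - 2 = 0)
g(-10, 4)*(-124) + 47 = 0*(-124) + 47 = 0 + 47 = 47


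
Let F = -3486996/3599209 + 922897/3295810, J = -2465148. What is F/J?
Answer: 8170777098287/29242347341958964920 ≈ 2.7942e-7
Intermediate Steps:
F = -8170777098287/11862309014290 (F = -3486996*1/3599209 + 922897*(1/3295810) = -3486996/3599209 + 922897/3295810 = -8170777098287/11862309014290 ≈ -0.68880)
F/J = -8170777098287/11862309014290/(-2465148) = -8170777098287/11862309014290*(-1/2465148) = 8170777098287/29242347341958964920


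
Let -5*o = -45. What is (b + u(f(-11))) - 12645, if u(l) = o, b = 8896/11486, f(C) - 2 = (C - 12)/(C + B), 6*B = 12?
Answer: -72564100/5743 ≈ -12635.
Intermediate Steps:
B = 2 (B = (⅙)*12 = 2)
f(C) = 2 + (-12 + C)/(2 + C) (f(C) = 2 + (C - 12)/(C + 2) = 2 + (-12 + C)/(2 + C))
o = 9 (o = -⅕*(-45) = 9)
b = 4448/5743 (b = 8896*(1/11486) = 4448/5743 ≈ 0.77451)
u(l) = 9
(b + u(f(-11))) - 12645 = (4448/5743 + 9) - 12645 = 56135/5743 - 12645 = -72564100/5743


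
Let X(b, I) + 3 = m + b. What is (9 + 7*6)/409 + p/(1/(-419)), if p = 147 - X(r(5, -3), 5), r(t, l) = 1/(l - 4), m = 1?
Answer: -178910967/2863 ≈ -62491.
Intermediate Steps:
r(t, l) = 1/(-4 + l)
X(b, I) = -2 + b (X(b, I) = -3 + (1 + b) = -2 + b)
p = 1044/7 (p = 147 - (-2 + 1/(-4 - 3)) = 147 - (-2 + 1/(-7)) = 147 - (-2 - ⅐) = 147 - 1*(-15/7) = 147 + 15/7 = 1044/7 ≈ 149.14)
(9 + 7*6)/409 + p/(1/(-419)) = (9 + 7*6)/409 + 1044/(7*(1/(-419))) = (9 + 42)*(1/409) + 1044/(7*(-1/419)) = 51*(1/409) + (1044/7)*(-419) = 51/409 - 437436/7 = -178910967/2863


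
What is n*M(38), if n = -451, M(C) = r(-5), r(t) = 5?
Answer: -2255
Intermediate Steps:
M(C) = 5
n*M(38) = -451*5 = -2255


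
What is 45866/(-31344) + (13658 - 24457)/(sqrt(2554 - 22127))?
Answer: -22933/15672 + 10799*I*sqrt(37)/851 ≈ -1.4633 + 77.189*I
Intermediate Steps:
45866/(-31344) + (13658 - 24457)/(sqrt(2554 - 22127)) = 45866*(-1/31344) - 10799*(-I*sqrt(37)/851) = -22933/15672 - 10799*(-I*sqrt(37)/851) = -22933/15672 - (-10799)*I*sqrt(37)/851 = -22933/15672 + 10799*I*sqrt(37)/851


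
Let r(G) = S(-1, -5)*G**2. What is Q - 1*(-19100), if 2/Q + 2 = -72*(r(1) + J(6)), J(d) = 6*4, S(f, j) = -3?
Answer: 14458699/757 ≈ 19100.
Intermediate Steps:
r(G) = -3*G**2
J(d) = 24
Q = -1/757 (Q = 2/(-2 - 72*(-3*1**2 + 24)) = 2/(-2 - 72*(-3*1 + 24)) = 2/(-2 - 72*(-3 + 24)) = 2/(-2 - 72*21) = 2/(-2 - 1512) = 2/(-1514) = 2*(-1/1514) = -1/757 ≈ -0.0013210)
Q - 1*(-19100) = -1/757 - 1*(-19100) = -1/757 + 19100 = 14458699/757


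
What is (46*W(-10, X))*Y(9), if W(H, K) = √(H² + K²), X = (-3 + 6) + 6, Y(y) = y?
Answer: 414*√181 ≈ 5569.8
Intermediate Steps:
X = 9 (X = 3 + 6 = 9)
(46*W(-10, X))*Y(9) = (46*√((-10)² + 9²))*9 = (46*√(100 + 81))*9 = (46*√181)*9 = 414*√181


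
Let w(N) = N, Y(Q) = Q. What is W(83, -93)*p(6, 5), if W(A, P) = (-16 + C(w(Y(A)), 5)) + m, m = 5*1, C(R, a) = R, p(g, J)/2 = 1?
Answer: 144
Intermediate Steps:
p(g, J) = 2 (p(g, J) = 2*1 = 2)
m = 5
W(A, P) = -11 + A (W(A, P) = (-16 + A) + 5 = -11 + A)
W(83, -93)*p(6, 5) = (-11 + 83)*2 = 72*2 = 144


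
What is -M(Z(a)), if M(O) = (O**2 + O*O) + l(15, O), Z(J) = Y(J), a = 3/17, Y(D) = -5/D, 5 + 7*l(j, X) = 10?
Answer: -101195/63 ≈ -1606.3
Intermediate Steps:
l(j, X) = 5/7 (l(j, X) = -5/7 + (1/7)*10 = -5/7 + 10/7 = 5/7)
a = 3/17 (a = 3*(1/17) = 3/17 ≈ 0.17647)
Z(J) = -5/J
M(O) = 5/7 + 2*O**2 (M(O) = (O**2 + O*O) + 5/7 = (O**2 + O**2) + 5/7 = 2*O**2 + 5/7 = 5/7 + 2*O**2)
-M(Z(a)) = -(5/7 + 2*(-5/3/17)**2) = -(5/7 + 2*(-5*17/3)**2) = -(5/7 + 2*(-85/3)**2) = -(5/7 + 2*(7225/9)) = -(5/7 + 14450/9) = -1*101195/63 = -101195/63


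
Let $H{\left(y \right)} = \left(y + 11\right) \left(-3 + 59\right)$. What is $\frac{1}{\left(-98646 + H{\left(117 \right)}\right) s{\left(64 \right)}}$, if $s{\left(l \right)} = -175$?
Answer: $\frac{1}{16008650} \approx 6.2466 \cdot 10^{-8}$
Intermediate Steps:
$H{\left(y \right)} = 616 + 56 y$ ($H{\left(y \right)} = \left(11 + y\right) 56 = 616 + 56 y$)
$\frac{1}{\left(-98646 + H{\left(117 \right)}\right) s{\left(64 \right)}} = \frac{1}{\left(-98646 + \left(616 + 56 \cdot 117\right)\right) \left(-175\right)} = \frac{1}{-98646 + \left(616 + 6552\right)} \left(- \frac{1}{175}\right) = \frac{1}{-98646 + 7168} \left(- \frac{1}{175}\right) = \frac{1}{-91478} \left(- \frac{1}{175}\right) = \left(- \frac{1}{91478}\right) \left(- \frac{1}{175}\right) = \frac{1}{16008650}$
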